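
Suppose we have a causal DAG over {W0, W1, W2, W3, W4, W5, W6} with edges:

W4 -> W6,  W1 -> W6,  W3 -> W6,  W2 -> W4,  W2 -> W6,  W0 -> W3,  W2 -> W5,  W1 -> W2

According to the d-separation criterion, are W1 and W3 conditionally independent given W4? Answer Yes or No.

Yes

There are 3 undirected paths between W1 and W3; checking each against the conditioning set {W4}:
  1. W1 → W6 ← W3 — W6:collider[blocks] ⇒ blocked
  2. W1 → W2 → W4 → W6 ← W3 — W2:chain[open]; W4:chain[blocks]; W6:collider[blocks] ⇒ blocked
  3. W1 → W2 → W6 ← W3 — W2:chain[open]; W6:collider[blocks] ⇒ blocked
Every path is blocked, so W1 and W3 are d-separated given {W4}.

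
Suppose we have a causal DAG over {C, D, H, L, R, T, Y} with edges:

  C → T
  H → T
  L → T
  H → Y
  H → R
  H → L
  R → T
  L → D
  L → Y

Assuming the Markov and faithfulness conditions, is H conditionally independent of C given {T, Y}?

We examine all 4 paths between H and C:
  1. H → L → T ← C — L:chain[open]; T:collider[open] ⇒ active
  2. H → R → T ← C — R:chain[open]; T:collider[open] ⇒ active
  3. H → Y ← L → T ← C — Y:collider[open]; L:fork[open]; T:collider[open] ⇒ active
  4. H → T ← C — T:collider[open] ⇒ active
Since the path H → L → T ← C is active, H and C are not d-separated given {T, Y}.

No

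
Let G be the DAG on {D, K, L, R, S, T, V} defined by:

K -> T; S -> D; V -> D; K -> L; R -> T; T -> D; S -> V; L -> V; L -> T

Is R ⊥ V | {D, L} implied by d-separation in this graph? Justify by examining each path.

Enumerating the 4 paths from R to V and testing each for blocking by {D, L}:
Path 1: R → T ← L → V
  L is a fork here and L is conditioned on, so the path is blocked at L.
Path 2: R → T → D ← V
  T is a chain and T is not conditioned on; D is a collider and D is conditioned on, which opens it — no node blocks this path, so it is active.
Path 3: R → T → D ← S → V
  T is a chain and T is not conditioned on; D is a collider and D is conditioned on, which opens it; S is a fork and S is not conditioned on — no node blocks this path, so it is active.
Path 4: R → T ← K → L → V
  L is a chain here and L is conditioned on, so the path is blocked at L.
Since the path R → T → D ← V is active, R and V are not d-separated given {D, L}.

No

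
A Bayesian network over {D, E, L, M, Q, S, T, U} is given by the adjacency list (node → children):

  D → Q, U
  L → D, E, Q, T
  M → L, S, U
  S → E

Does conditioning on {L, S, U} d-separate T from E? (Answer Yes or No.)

Enumerating the 4 paths from T to E and testing each for blocking by {L, S, U}:
  1. T ← L → E — L:fork[blocks] ⇒ blocked
  2. T ← L → D → U ← M → S → E — L:fork[blocks]; D:chain[open]; U:collider[open]; M:fork[open]; S:chain[blocks] ⇒ blocked
  3. T ← L → Q ← D → U ← M → S → E — L:fork[blocks]; Q:collider[blocks]; D:fork[open]; U:collider[open]; M:fork[open]; S:chain[blocks] ⇒ blocked
  4. T ← L ← M → S → E — L:chain[blocks]; M:fork[open]; S:chain[blocks] ⇒ blocked
Every path is blocked, so T and E are d-separated given {L, S, U}.

Yes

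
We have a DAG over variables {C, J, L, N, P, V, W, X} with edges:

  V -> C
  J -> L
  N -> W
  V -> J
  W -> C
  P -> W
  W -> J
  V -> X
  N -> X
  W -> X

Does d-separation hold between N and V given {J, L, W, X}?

No

Enumerating the 6 paths from N to V and testing each for blocking by {J, L, W, X}:
Path 1: N → X ← V
  X is a collider and X is conditioned on, which opens it — no node blocks this path, so it is active.
Path 2: N → X ← W → J ← V
  W is a fork here and W is conditioned on, so the path is blocked at W.
Path 3: N → X ← W → C ← V
  W is a fork here and W is conditioned on, so the path is blocked at W.
Path 4: N → W → X ← V
  W is a chain here and W is conditioned on, so the path is blocked at W.
Path 5: N → W → J ← V
  W is a chain here and W is conditioned on, so the path is blocked at W.
Path 6: N → W → C ← V
  W is a chain here and W is conditioned on, so the path is blocked at W.
Because an active path exists, N and V are not d-separated.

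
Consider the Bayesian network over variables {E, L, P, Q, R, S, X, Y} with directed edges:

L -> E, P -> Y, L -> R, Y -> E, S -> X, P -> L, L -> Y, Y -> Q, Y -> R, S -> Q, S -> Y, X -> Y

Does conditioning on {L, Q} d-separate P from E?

6 paths connect P and E; each must be blocked for d-separation to hold:
Path 1: P → Y ← L → E
  L is a fork here and L is conditioned on, so the path is blocked at L.
Path 2: P → Y → R ← L → E
  R is a collider here and neither R nor any of its descendants is conditioned on, so the collider stays closed — the path is blocked at R.
Path 3: P → Y → E
  Y is a chain and Y is not conditioned on — no node blocks this path, so it is active.
Path 4: P → L → Y → E
  L is a chain here and L is conditioned on, so the path is blocked at L.
Path 5: P → L → R ← Y → E
  L is a chain here and L is conditioned on, so the path is blocked at L.
Path 6: P → L → E
  L is a chain here and L is conditioned on, so the path is blocked at L.
At least one path is unblocked, so d-separation fails.

No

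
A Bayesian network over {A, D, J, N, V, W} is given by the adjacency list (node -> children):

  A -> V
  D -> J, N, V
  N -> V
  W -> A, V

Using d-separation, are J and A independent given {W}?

Yes

We examine all 4 paths between J and A:
Path 1: J ← D → V ← W → A
  V is a collider here and neither V nor any of its descendants is conditioned on, so the collider stays closed — the path is blocked at V.
Path 2: J ← D → V ← A
  V is a collider here and neither V nor any of its descendants is conditioned on, so the collider stays closed — the path is blocked at V.
Path 3: J ← D → N → V ← W → A
  V is a collider here and neither V nor any of its descendants is conditioned on, so the collider stays closed — the path is blocked at V.
Path 4: J ← D → N → V ← A
  V is a collider here and neither V nor any of its descendants is conditioned on, so the collider stays closed — the path is blocked at V.
Every path is blocked, so J and A are d-separated given {W}.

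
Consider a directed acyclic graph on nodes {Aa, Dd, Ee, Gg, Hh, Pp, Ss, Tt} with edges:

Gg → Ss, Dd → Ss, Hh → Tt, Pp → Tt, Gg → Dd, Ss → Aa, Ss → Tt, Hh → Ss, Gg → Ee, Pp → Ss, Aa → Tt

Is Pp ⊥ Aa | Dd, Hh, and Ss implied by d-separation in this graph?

Yes — Pp and Aa are d-separated given {Dd, Hh, Ss}.

Enumerating the 6 paths from Pp to Aa and testing each for blocking by {Dd, Hh, Ss}:
Path 1: Pp → Tt ← Aa
  Tt is a collider here and neither Tt nor any of its descendants is conditioned on, so the collider stays closed — the path is blocked at Tt.
Path 2: Pp → Tt ← Ss → Aa
  Tt is a collider here and neither Tt nor any of its descendants is conditioned on, so the collider stays closed — the path is blocked at Tt.
Path 3: Pp → Tt ← Hh → Ss → Aa
  Tt is a collider here and neither Tt nor any of its descendants is conditioned on, so the collider stays closed — the path is blocked at Tt.
Path 4: Pp → Ss → Tt ← Aa
  Ss is a chain here and Ss is conditioned on, so the path is blocked at Ss.
Path 5: Pp → Ss → Aa
  Ss is a chain here and Ss is conditioned on, so the path is blocked at Ss.
Path 6: Pp → Ss ← Hh → Tt ← Aa
  Hh is a fork here and Hh is conditioned on, so the path is blocked at Hh.
Every path is blocked, so Pp and Aa are d-separated given {Dd, Hh, Ss}.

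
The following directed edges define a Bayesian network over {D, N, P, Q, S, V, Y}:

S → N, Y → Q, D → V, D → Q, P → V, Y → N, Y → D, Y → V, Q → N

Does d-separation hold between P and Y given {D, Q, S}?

4 paths connect P and Y; each must be blocked for d-separation to hold:
  1. P → V ← D ← Y — V:collider[blocks]; D:chain[blocks] ⇒ blocked
  2. P → V ← D → Q → N ← Y — V:collider[blocks]; D:fork[blocks]; Q:chain[blocks]; N:collider[blocks] ⇒ blocked
  3. P → V ← D → Q ← Y — V:collider[blocks]; D:fork[blocks]; Q:collider[open] ⇒ blocked
  4. P → V ← Y — V:collider[blocks] ⇒ blocked
All paths are blocked; P ⊥ Y | {D, Q, S} holds.

Yes — P and Y are d-separated given {D, Q, S}.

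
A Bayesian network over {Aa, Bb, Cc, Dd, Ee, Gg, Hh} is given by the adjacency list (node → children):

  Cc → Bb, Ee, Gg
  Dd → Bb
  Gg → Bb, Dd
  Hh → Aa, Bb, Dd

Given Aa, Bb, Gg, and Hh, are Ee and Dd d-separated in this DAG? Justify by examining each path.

No

Enumerating the 6 paths from Ee to Dd and testing each for blocking by {Aa, Bb, Gg, Hh}:
Path 1: Ee ← Cc → Bb ← Dd
  Cc is a fork and Cc is not conditioned on; Bb is a collider and Bb is conditioned on, which opens it — no node blocks this path, so it is active.
Path 2: Ee ← Cc → Bb ← Gg → Dd
  Gg is a fork here and Gg is conditioned on, so the path is blocked at Gg.
Path 3: Ee ← Cc → Bb ← Hh → Dd
  Hh is a fork here and Hh is conditioned on, so the path is blocked at Hh.
Path 4: Ee ← Cc → Gg → Dd
  Gg is a chain here and Gg is conditioned on, so the path is blocked at Gg.
Path 5: Ee ← Cc → Gg → Bb ← Dd
  Gg is a chain here and Gg is conditioned on, so the path is blocked at Gg.
Path 6: Ee ← Cc → Gg → Bb ← Hh → Dd
  Gg is a chain here and Gg is conditioned on, so the path is blocked at Gg.
Because an active path exists, Ee and Dd are not d-separated.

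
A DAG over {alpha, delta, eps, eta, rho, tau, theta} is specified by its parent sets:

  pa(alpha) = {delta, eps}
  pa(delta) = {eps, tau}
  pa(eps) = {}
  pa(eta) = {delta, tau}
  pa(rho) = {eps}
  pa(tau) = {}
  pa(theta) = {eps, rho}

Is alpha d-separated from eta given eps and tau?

There are 4 undirected paths between alpha and eta; checking each against the conditioning set {eps, tau}:
Path 1: alpha ← eps → delta → eta
  eps is a fork here and eps is conditioned on, so the path is blocked at eps.
Path 2: alpha ← eps → delta ← tau → eta
  eps is a fork here and eps is conditioned on, so the path is blocked at eps.
Path 3: alpha ← delta → eta
  delta is a fork and delta is not conditioned on — no node blocks this path, so it is active.
Path 4: alpha ← delta ← tau → eta
  tau is a fork here and tau is conditioned on, so the path is blocked at tau.
Because an active path exists, alpha and eta are not d-separated.

No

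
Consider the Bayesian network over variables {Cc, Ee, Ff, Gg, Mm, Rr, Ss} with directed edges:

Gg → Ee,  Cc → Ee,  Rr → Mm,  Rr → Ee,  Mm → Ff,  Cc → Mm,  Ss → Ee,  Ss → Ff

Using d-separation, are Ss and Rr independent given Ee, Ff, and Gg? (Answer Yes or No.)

No

4 paths connect Ss and Rr; each must be blocked for d-separation to hold:
Path 1: Ss → Ff ← Mm ← Cc → Ee ← Rr
  Ff is a collider and Ff is conditioned on, which opens it; Mm is a chain and Mm is not conditioned on; Cc is a fork and Cc is not conditioned on; Ee is a collider and Ee is conditioned on, which opens it — no node blocks this path, so it is active.
Path 2: Ss → Ff ← Mm ← Rr
  Ff is a collider and Ff is conditioned on, which opens it; Mm is a chain and Mm is not conditioned on — no node blocks this path, so it is active.
Path 3: Ss → Ee ← Cc → Mm ← Rr
  Ee is a collider and Ee is conditioned on, which opens it; Cc is a fork and Cc is not conditioned on; Mm is a collider and its descendant Ff is conditioned on, which opens it — no node blocks this path, so it is active.
Path 4: Ss → Ee ← Rr
  Ee is a collider and Ee is conditioned on, which opens it — no node blocks this path, so it is active.
Since the path Ss → Ff ← Mm ← Cc → Ee ← Rr is active, Ss and Rr are not d-separated given {Ee, Ff, Gg}.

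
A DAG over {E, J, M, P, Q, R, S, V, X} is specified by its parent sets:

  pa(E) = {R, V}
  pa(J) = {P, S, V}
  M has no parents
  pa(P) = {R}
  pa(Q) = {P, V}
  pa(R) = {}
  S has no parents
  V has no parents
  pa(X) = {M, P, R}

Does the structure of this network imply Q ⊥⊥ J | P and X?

No

Enumerating the 6 paths from Q to J and testing each for blocking by {P, X}:
Path 1: Q ← V → J
  V is a fork and V is not conditioned on — no node blocks this path, so it is active.
Path 2: Q ← V → E ← R → X ← P → J
  E is a collider here and neither E nor any of its descendants is conditioned on, so the collider stays closed — the path is blocked at E.
Path 3: Q ← V → E ← R → P → J
  E is a collider here and neither E nor any of its descendants is conditioned on, so the collider stays closed — the path is blocked at E.
Path 4: Q ← P → J
  P is a fork here and P is conditioned on, so the path is blocked at P.
Path 5: Q ← P ← R → E ← V → J
  P is a chain here and P is conditioned on, so the path is blocked at P.
Path 6: Q ← P → X ← R → E ← V → J
  P is a fork here and P is conditioned on, so the path is blocked at P.
At least one path is unblocked, so d-separation fails.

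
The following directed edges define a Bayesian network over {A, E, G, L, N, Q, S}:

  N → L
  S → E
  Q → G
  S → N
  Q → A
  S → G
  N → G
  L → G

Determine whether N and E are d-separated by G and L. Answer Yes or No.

Enumerating the 3 paths from N to E and testing each for blocking by {G, L}:
  1. N ← S → E — S:fork[open] ⇒ active
  2. N → G ← S → E — G:collider[open]; S:fork[open] ⇒ active
  3. N → L → G ← S → E — L:chain[blocks]; G:collider[open]; S:fork[open] ⇒ blocked
Because an active path exists, N and E are not d-separated.

No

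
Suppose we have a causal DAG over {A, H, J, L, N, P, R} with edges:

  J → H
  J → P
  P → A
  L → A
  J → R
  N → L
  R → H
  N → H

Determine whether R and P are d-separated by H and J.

Enumerating the 4 paths from R to P and testing each for blocking by {H, J}:
Path 1: R ← J → H ← N → L → A ← P
  J is a fork here and J is conditioned on, so the path is blocked at J.
Path 2: R ← J → P
  J is a fork here and J is conditioned on, so the path is blocked at J.
Path 3: R → H ← N → L → A ← P
  A is a collider here and neither A nor any of its descendants is conditioned on, so the collider stays closed — the path is blocked at A.
Path 4: R → H ← J → P
  J is a fork here and J is conditioned on, so the path is blocked at J.
Every path is blocked, so R and P are d-separated given {H, J}.

Yes — R and P are d-separated given {H, J}.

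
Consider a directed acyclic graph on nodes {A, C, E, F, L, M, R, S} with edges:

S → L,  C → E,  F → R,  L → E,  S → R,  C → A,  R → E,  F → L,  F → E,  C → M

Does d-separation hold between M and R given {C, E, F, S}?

Yes — M and R are d-separated given {C, E, F, S}.

5 paths connect M and R; each must be blocked for d-separation to hold:
Path 1: M ← C → E ← F → R
  C is a fork here and C is conditioned on, so the path is blocked at C.
Path 2: M ← C → E ← F → L ← S → R
  C is a fork here and C is conditioned on, so the path is blocked at C.
Path 3: M ← C → E ← R
  C is a fork here and C is conditioned on, so the path is blocked at C.
Path 4: M ← C → E ← L ← F → R
  C is a fork here and C is conditioned on, so the path is blocked at C.
Path 5: M ← C → E ← L ← S → R
  C is a fork here and C is conditioned on, so the path is blocked at C.
Since every path is blocked, d-separation holds.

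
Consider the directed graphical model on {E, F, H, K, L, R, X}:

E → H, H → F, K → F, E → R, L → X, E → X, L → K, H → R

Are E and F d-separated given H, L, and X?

We examine all 3 paths between E and F:
Path 1: E → R ← H → F
  R is a collider here and neither R nor any of its descendants is conditioned on, so the collider stays closed — the path is blocked at R.
Path 2: E → H → F
  H is a chain here and H is conditioned on, so the path is blocked at H.
Path 3: E → X ← L → K → F
  L is a fork here and L is conditioned on, so the path is blocked at L.
All paths are blocked; E ⊥ F | {H, L, X} holds.

Yes — E and F are d-separated given {H, L, X}.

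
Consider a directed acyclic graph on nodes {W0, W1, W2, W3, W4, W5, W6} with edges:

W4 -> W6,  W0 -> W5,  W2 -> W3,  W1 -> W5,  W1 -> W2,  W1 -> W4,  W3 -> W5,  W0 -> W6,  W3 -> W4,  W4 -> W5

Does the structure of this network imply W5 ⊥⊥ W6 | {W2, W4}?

There are 6 undirected paths between W5 and W6; checking each against the conditioning set {W2, W4}:
Path 1: W5 ← W0 → W6
  W0 is a fork and W0 is not conditioned on — no node blocks this path, so it is active.
Path 2: W5 ← W3 ← W2 ← W1 → W4 → W6
  W2 is a chain here and W2 is conditioned on, so the path is blocked at W2.
Path 3: W5 ← W3 → W4 → W6
  W4 is a chain here and W4 is conditioned on, so the path is blocked at W4.
Path 4: W5 ← W1 → W2 → W3 → W4 → W6
  W2 is a chain here and W2 is conditioned on, so the path is blocked at W2.
Path 5: W5 ← W1 → W4 → W6
  W4 is a chain here and W4 is conditioned on, so the path is blocked at W4.
Path 6: W5 ← W4 → W6
  W4 is a fork here and W4 is conditioned on, so the path is blocked at W4.
At least one path is unblocked, so d-separation fails.

No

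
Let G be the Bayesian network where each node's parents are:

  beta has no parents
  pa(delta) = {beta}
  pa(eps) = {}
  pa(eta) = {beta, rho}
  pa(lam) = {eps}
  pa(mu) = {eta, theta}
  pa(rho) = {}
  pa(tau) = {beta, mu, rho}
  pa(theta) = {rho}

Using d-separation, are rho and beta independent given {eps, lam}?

6 paths connect rho and beta; each must be blocked for d-separation to hold:
Path 1: rho → theta → mu ← eta ← beta
  mu is a collider here and neither mu nor any of its descendants is conditioned on, so the collider stays closed — the path is blocked at mu.
Path 2: rho → theta → mu → tau ← beta
  tau is a collider here and neither tau nor any of its descendants is conditioned on, so the collider stays closed — the path is blocked at tau.
Path 3: rho → eta ← beta
  eta is a collider here and neither eta nor any of its descendants is conditioned on, so the collider stays closed — the path is blocked at eta.
Path 4: rho → eta → mu → tau ← beta
  tau is a collider here and neither tau nor any of its descendants is conditioned on, so the collider stays closed — the path is blocked at tau.
Path 5: rho → tau ← beta
  tau is a collider here and neither tau nor any of its descendants is conditioned on, so the collider stays closed — the path is blocked at tau.
Path 6: rho → tau ← mu ← eta ← beta
  tau is a collider here and neither tau nor any of its descendants is conditioned on, so the collider stays closed — the path is blocked at tau.
Every path is blocked, so rho and beta are d-separated given {eps, lam}.

Yes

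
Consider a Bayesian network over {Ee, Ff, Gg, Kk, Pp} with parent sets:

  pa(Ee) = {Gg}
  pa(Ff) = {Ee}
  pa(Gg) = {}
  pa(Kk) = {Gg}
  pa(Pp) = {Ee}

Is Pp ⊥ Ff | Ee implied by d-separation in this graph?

The only undirected path from Pp to Ff is:
Path 1: Pp ← Ee → Ff
  Ee is a fork here and Ee is conditioned on, so the path is blocked at Ee.
Every path is blocked, so Pp and Ff are d-separated given {Ee}.

Yes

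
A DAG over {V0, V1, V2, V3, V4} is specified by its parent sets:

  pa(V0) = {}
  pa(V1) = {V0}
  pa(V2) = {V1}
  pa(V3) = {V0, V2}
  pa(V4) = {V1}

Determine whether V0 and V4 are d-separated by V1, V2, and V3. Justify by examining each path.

There are 2 undirected paths between V0 and V4; checking each against the conditioning set {V1, V2, V3}:
Path 1: V0 → V1 → V4
  V1 is a chain here and V1 is conditioned on, so the path is blocked at V1.
Path 2: V0 → V3 ← V2 ← V1 → V4
  V2 is a chain here and V2 is conditioned on, so the path is blocked at V2.
Every path is blocked, so V0 and V4 are d-separated given {V1, V2, V3}.

Yes — V0 and V4 are d-separated given {V1, V2, V3}.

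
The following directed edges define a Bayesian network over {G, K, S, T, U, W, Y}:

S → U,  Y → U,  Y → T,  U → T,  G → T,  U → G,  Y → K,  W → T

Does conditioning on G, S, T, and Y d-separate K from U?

Yes

We examine all 3 paths between K and U:
Path 1: K ← Y → T ← G ← U
  Y is a fork here and Y is conditioned on, so the path is blocked at Y.
Path 2: K ← Y → T ← U
  Y is a fork here and Y is conditioned on, so the path is blocked at Y.
Path 3: K ← Y → U
  Y is a fork here and Y is conditioned on, so the path is blocked at Y.
Since every path is blocked, d-separation holds.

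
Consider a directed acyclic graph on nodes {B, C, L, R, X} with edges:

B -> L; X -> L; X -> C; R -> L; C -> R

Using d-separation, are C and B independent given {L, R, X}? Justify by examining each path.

There are 2 undirected paths between C and B; checking each against the conditioning set {L, R, X}:
  1. C → R → L ← B — R:chain[blocks]; L:collider[open] ⇒ blocked
  2. C ← X → L ← B — X:fork[blocks]; L:collider[open] ⇒ blocked
Since every path is blocked, d-separation holds.

Yes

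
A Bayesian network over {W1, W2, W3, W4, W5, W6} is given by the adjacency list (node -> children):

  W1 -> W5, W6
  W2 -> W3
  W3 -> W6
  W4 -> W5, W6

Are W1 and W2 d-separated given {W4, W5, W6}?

2 paths connect W1 and W2; each must be blocked for d-separation to hold:
  1. W1 → W5 ← W4 → W6 ← W3 ← W2 — W5:collider[open]; W4:fork[blocks]; W6:collider[open]; W3:chain[open] ⇒ blocked
  2. W1 → W6 ← W3 ← W2 — W6:collider[open]; W3:chain[open] ⇒ active
Because an active path exists, W1 and W2 are not d-separated.

No — W1 and W2 are not d-separated given {W4, W5, W6}.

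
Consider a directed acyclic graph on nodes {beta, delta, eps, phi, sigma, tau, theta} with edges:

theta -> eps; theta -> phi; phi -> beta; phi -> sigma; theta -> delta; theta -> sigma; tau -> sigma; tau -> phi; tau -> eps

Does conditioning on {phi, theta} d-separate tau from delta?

There are 5 undirected paths between tau and delta; checking each against the conditioning set {phi, theta}:
  1. tau → eps ← theta → delta — eps:collider[blocks]; theta:fork[blocks] ⇒ blocked
  2. tau → phi → sigma ← theta → delta — phi:chain[blocks]; sigma:collider[blocks]; theta:fork[blocks] ⇒ blocked
  3. tau → phi ← theta → delta — phi:collider[open]; theta:fork[blocks] ⇒ blocked
  4. tau → sigma ← phi ← theta → delta — sigma:collider[blocks]; phi:chain[blocks]; theta:fork[blocks] ⇒ blocked
  5. tau → sigma ← theta → delta — sigma:collider[blocks]; theta:fork[blocks] ⇒ blocked
Since every path is blocked, d-separation holds.

Yes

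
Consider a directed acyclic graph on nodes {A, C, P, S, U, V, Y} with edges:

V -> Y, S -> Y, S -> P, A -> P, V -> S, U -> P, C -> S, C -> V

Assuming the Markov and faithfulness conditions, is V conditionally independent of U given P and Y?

We examine all 3 paths between V and U:
Path 1: V ← C → S → P ← U
  C is a fork and C is not conditioned on; S is a chain and S is not conditioned on; P is a collider and P is conditioned on, which opens it — no node blocks this path, so it is active.
Path 2: V → S → P ← U
  S is a chain and S is not conditioned on; P is a collider and P is conditioned on, which opens it — no node blocks this path, so it is active.
Path 3: V → Y ← S → P ← U
  Y is a collider and Y is conditioned on, which opens it; S is a fork and S is not conditioned on; P is a collider and P is conditioned on, which opens it — no node blocks this path, so it is active.
At least one path is unblocked, so d-separation fails.

No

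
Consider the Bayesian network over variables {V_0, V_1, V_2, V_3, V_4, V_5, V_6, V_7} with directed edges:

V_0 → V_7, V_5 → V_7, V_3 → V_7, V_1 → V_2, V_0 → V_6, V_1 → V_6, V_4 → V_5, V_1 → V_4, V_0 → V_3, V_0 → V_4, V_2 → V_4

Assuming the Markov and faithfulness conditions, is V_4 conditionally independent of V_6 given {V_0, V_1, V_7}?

5 paths connect V_4 and V_6; each must be blocked for d-separation to hold:
Path 1: V_4 ← V_1 → V_6
  V_1 is a fork here and V_1 is conditioned on, so the path is blocked at V_1.
Path 2: V_4 ← V_0 → V_6
  V_0 is a fork here and V_0 is conditioned on, so the path is blocked at V_0.
Path 3: V_4 → V_5 → V_7 ← V_0 → V_6
  V_0 is a fork here and V_0 is conditioned on, so the path is blocked at V_0.
Path 4: V_4 → V_5 → V_7 ← V_3 ← V_0 → V_6
  V_0 is a fork here and V_0 is conditioned on, so the path is blocked at V_0.
Path 5: V_4 ← V_2 ← V_1 → V_6
  V_1 is a fork here and V_1 is conditioned on, so the path is blocked at V_1.
Every path is blocked, so V_4 and V_6 are d-separated given {V_0, V_1, V_7}.

Yes — V_4 and V_6 are d-separated given {V_0, V_1, V_7}.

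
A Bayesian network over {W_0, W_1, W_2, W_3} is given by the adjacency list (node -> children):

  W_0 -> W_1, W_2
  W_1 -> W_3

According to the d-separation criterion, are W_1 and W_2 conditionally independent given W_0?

Only one path connects W_1 and W_2:
  1. W_1 ← W_0 → W_2 — W_0:fork[blocks] ⇒ blocked
Every path is blocked, so W_1 and W_2 are d-separated given {W_0}.

Yes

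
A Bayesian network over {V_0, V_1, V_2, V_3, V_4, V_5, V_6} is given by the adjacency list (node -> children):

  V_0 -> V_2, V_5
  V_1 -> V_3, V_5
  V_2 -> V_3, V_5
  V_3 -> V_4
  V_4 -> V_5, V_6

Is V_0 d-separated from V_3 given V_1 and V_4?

Enumerating the 6 paths from V_0 to V_3 and testing each for blocking by {V_1, V_4}:
  1. V_0 → V_5 ← V_1 → V_3 — V_5:collider[blocks]; V_1:fork[blocks] ⇒ blocked
  2. V_0 → V_5 ← V_2 → V_3 — V_5:collider[blocks]; V_2:fork[open] ⇒ blocked
  3. V_0 → V_5 ← V_4 ← V_3 — V_5:collider[blocks]; V_4:chain[blocks] ⇒ blocked
  4. V_0 → V_2 → V_5 ← V_1 → V_3 — V_2:chain[open]; V_5:collider[blocks]; V_1:fork[blocks] ⇒ blocked
  5. V_0 → V_2 → V_5 ← V_4 ← V_3 — V_2:chain[open]; V_5:collider[blocks]; V_4:chain[blocks] ⇒ blocked
  6. V_0 → V_2 → V_3 — V_2:chain[open] ⇒ active
Because an active path exists, V_0 and V_3 are not d-separated.

No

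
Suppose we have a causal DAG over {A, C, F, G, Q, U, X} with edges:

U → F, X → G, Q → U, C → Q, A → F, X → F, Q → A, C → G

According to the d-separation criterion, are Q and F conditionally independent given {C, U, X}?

We examine all 3 paths between Q and F:
  1. Q → A → F — A:chain[open] ⇒ active
  2. Q → U → F — U:chain[blocks] ⇒ blocked
  3. Q ← C → G ← X → F — C:fork[blocks]; G:collider[blocks]; X:fork[blocks] ⇒ blocked
Since the path Q → A → F is active, Q and F are not d-separated given {C, U, X}.

No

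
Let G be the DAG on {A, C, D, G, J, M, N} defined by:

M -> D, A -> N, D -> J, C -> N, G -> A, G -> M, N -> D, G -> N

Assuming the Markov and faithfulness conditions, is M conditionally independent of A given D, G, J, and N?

There are 4 undirected paths between M and A; checking each against the conditioning set {D, G, J, N}:
Path 1: M → D ← N ← A
  N is a chain here and N is conditioned on, so the path is blocked at N.
Path 2: M → D ← N ← G → A
  N is a chain here and N is conditioned on, so the path is blocked at N.
Path 3: M ← G → N ← A
  G is a fork here and G is conditioned on, so the path is blocked at G.
Path 4: M ← G → A
  G is a fork here and G is conditioned on, so the path is blocked at G.
Every path is blocked, so M and A are d-separated given {D, G, J, N}.

Yes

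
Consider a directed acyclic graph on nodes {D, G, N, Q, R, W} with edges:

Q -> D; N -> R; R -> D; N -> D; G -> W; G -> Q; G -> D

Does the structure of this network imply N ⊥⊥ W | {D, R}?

There are 4 undirected paths between N and W; checking each against the conditioning set {D, R}:
Path 1: N → D ← Q ← G → W
  D is a collider and D is conditioned on, which opens it; Q is a chain and Q is not conditioned on; G is a fork and G is not conditioned on — no node blocks this path, so it is active.
Path 2: N → D ← G → W
  D is a collider and D is conditioned on, which opens it; G is a fork and G is not conditioned on — no node blocks this path, so it is active.
Path 3: N → R → D ← Q ← G → W
  R is a chain here and R is conditioned on, so the path is blocked at R.
Path 4: N → R → D ← G → W
  R is a chain here and R is conditioned on, so the path is blocked at R.
At least one path is unblocked, so d-separation fails.

No — N and W are not d-separated given {D, R}.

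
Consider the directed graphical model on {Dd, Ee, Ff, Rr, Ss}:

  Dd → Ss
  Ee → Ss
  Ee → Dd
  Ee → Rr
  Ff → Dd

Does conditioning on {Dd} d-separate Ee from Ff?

No

We examine all 2 paths between Ee and Ff:
Path 1: Ee → Dd ← Ff
  Dd is a collider and Dd is conditioned on, which opens it — no node blocks this path, so it is active.
Path 2: Ee → Ss ← Dd ← Ff
  Ss is a collider here and neither Ss nor any of its descendants is conditioned on, so the collider stays closed — the path is blocked at Ss.
Since the path Ee → Dd ← Ff is active, Ee and Ff are not d-separated given {Dd}.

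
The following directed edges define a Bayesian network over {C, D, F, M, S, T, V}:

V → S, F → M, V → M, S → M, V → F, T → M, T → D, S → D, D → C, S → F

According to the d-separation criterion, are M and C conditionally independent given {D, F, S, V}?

Yes

There are 6 undirected paths between M and C; checking each against the conditioning set {D, F, S, V}:
Path 1: M ← S → D → C
  S is a fork here and S is conditioned on, so the path is blocked at S.
Path 2: M ← F ← S → D → C
  F is a chain here and F is conditioned on, so the path is blocked at F.
Path 3: M ← F ← V → S → D → C
  F is a chain here and F is conditioned on, so the path is blocked at F.
Path 4: M ← T → D → C
  D is a chain here and D is conditioned on, so the path is blocked at D.
Path 5: M ← V → S → D → C
  V is a fork here and V is conditioned on, so the path is blocked at V.
Path 6: M ← V → F ← S → D → C
  V is a fork here and V is conditioned on, so the path is blocked at V.
Every path is blocked, so M and C are d-separated given {D, F, S, V}.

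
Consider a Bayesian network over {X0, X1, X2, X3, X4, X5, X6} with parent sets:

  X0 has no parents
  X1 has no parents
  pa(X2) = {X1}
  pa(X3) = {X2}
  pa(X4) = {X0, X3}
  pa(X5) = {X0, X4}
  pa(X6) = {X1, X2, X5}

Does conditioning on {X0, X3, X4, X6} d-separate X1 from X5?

Enumerating the 6 paths from X1 to X5 and testing each for blocking by {X0, X3, X4, X6}:
Path 1: X1 → X6 ← X5
  X6 is a collider and X6 is conditioned on, which opens it — no node blocks this path, so it is active.
Path 2: X1 → X6 ← X2 → X3 → X4 ← X0 → X5
  X3 is a chain here and X3 is conditioned on, so the path is blocked at X3.
Path 3: X1 → X6 ← X2 → X3 → X4 → X5
  X3 is a chain here and X3 is conditioned on, so the path is blocked at X3.
Path 4: X1 → X2 → X3 → X4 ← X0 → X5
  X3 is a chain here and X3 is conditioned on, so the path is blocked at X3.
Path 5: X1 → X2 → X3 → X4 → X5
  X3 is a chain here and X3 is conditioned on, so the path is blocked at X3.
Path 6: X1 → X2 → X6 ← X5
  X2 is a chain and X2 is not conditioned on; X6 is a collider and X6 is conditioned on, which opens it — no node blocks this path, so it is active.
At least one path is unblocked, so d-separation fails.

No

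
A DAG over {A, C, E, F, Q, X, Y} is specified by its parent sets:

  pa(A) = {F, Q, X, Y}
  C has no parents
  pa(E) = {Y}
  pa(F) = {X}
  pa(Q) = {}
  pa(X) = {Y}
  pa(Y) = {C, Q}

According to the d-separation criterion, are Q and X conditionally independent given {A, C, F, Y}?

No — Q and X are not d-separated given {A, C, F, Y}.

6 paths connect Q and X; each must be blocked for d-separation to hold:
Path 1: Q → Y → A ← F ← X
  Y is a chain here and Y is conditioned on, so the path is blocked at Y.
Path 2: Q → Y → A ← X
  Y is a chain here and Y is conditioned on, so the path is blocked at Y.
Path 3: Q → Y → X
  Y is a chain here and Y is conditioned on, so the path is blocked at Y.
Path 4: Q → A ← Y → X
  Y is a fork here and Y is conditioned on, so the path is blocked at Y.
Path 5: Q → A ← F ← X
  F is a chain here and F is conditioned on, so the path is blocked at F.
Path 6: Q → A ← X
  A is a collider and A is conditioned on, which opens it — no node blocks this path, so it is active.
Since the path Q → A ← X is active, Q and X are not d-separated given {A, C, F, Y}.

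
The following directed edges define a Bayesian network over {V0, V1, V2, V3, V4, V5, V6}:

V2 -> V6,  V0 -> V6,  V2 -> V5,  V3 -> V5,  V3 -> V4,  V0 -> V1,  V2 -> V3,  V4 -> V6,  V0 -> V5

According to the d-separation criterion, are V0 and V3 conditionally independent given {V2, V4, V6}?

We examine all 6 paths between V0 and V3:
Path 1: V0 → V5 ← V2 → V3
  V5 is a collider here and neither V5 nor any of its descendants is conditioned on, so the collider stays closed — the path is blocked at V5.
Path 2: V0 → V5 ← V2 → V6 ← V4 ← V3
  V5 is a collider here and neither V5 nor any of its descendants is conditioned on, so the collider stays closed — the path is blocked at V5.
Path 3: V0 → V5 ← V3
  V5 is a collider here and neither V5 nor any of its descendants is conditioned on, so the collider stays closed — the path is blocked at V5.
Path 4: V0 → V6 ← V2 → V5 ← V3
  V2 is a fork here and V2 is conditioned on, so the path is blocked at V2.
Path 5: V0 → V6 ← V2 → V3
  V2 is a fork here and V2 is conditioned on, so the path is blocked at V2.
Path 6: V0 → V6 ← V4 ← V3
  V4 is a chain here and V4 is conditioned on, so the path is blocked at V4.
Every path is blocked, so V0 and V3 are d-separated given {V2, V4, V6}.

Yes — V0 and V3 are d-separated given {V2, V4, V6}.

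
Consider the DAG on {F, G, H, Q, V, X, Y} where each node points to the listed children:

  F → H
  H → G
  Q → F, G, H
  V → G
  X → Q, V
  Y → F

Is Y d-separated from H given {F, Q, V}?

Yes

We examine all 4 paths between Y and H:
Path 1: Y → F → H
  F is a chain here and F is conditioned on, so the path is blocked at F.
Path 2: Y → F ← Q → H
  Q is a fork here and Q is conditioned on, so the path is blocked at Q.
Path 3: Y → F ← Q ← X → V → G ← H
  Q is a chain here and Q is conditioned on, so the path is blocked at Q.
Path 4: Y → F ← Q → G ← H
  Q is a fork here and Q is conditioned on, so the path is blocked at Q.
Since every path is blocked, d-separation holds.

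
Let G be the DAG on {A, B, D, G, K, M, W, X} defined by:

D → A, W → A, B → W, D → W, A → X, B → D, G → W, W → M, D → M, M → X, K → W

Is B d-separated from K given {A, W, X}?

Enumerating the 6 paths from B to K and testing each for blocking by {A, W, X}:
Path 1: B → D → A → X ← M ← W ← K
  A is a chain here and A is conditioned on, so the path is blocked at A.
Path 2: B → D → A ← W ← K
  W is a chain here and W is conditioned on, so the path is blocked at W.
Path 3: B → D → W ← K
  D is a chain and D is not conditioned on; W is a collider and W is conditioned on, which opens it — no node blocks this path, so it is active.
Path 4: B → D → M → X ← A ← W ← K
  A is a chain here and A is conditioned on, so the path is blocked at A.
Path 5: B → D → M ← W ← K
  W is a chain here and W is conditioned on, so the path is blocked at W.
Path 6: B → W ← K
  W is a collider and W is conditioned on, which opens it — no node blocks this path, so it is active.
At least one path is unblocked, so d-separation fails.

No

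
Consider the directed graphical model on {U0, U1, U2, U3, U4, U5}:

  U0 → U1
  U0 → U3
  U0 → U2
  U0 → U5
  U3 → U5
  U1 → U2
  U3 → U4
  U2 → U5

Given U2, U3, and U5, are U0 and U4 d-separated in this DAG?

Yes

We examine all 4 paths between U0 and U4:
Path 1: U0 → U3 → U4
  U3 is a chain here and U3 is conditioned on, so the path is blocked at U3.
Path 2: U0 → U2 → U5 ← U3 → U4
  U2 is a chain here and U2 is conditioned on, so the path is blocked at U2.
Path 3: U0 → U1 → U2 → U5 ← U3 → U4
  U2 is a chain here and U2 is conditioned on, so the path is blocked at U2.
Path 4: U0 → U5 ← U3 → U4
  U3 is a fork here and U3 is conditioned on, so the path is blocked at U3.
All paths are blocked; U0 ⊥ U4 | {U2, U3, U5} holds.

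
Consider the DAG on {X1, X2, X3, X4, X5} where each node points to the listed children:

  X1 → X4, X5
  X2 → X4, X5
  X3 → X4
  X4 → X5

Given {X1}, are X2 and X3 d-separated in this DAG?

Yes — X2 and X3 are d-separated given {X1}.

We examine all 3 paths between X2 and X3:
Path 1: X2 → X4 ← X3
  X4 is a collider here and neither X4 nor any of its descendants is conditioned on, so the collider stays closed — the path is blocked at X4.
Path 2: X2 → X5 ← X4 ← X3
  X5 is a collider here and neither X5 nor any of its descendants is conditioned on, so the collider stays closed — the path is blocked at X5.
Path 3: X2 → X5 ← X1 → X4 ← X3
  X5 is a collider here and neither X5 nor any of its descendants is conditioned on, so the collider stays closed — the path is blocked at X5.
All paths are blocked; X2 ⊥ X3 | {X1} holds.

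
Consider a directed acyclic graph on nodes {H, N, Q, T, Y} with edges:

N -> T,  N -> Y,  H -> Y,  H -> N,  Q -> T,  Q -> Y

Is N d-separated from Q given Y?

There are 3 undirected paths between N and Q; checking each against the conditioning set {Y}:
Path 1: N → Y ← Q
  Y is a collider and Y is conditioned on, which opens it — no node blocks this path, so it is active.
Path 2: N ← H → Y ← Q
  H is a fork and H is not conditioned on; Y is a collider and Y is conditioned on, which opens it — no node blocks this path, so it is active.
Path 3: N → T ← Q
  T is a collider here and neither T nor any of its descendants is conditioned on, so the collider stays closed — the path is blocked at T.
At least one path is unblocked, so d-separation fails.

No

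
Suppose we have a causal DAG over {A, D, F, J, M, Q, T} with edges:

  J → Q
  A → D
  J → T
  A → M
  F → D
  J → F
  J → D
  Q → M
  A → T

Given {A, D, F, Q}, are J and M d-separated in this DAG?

There are 4 undirected paths between J and M; checking each against the conditioning set {A, D, F, Q}:
  1. J → D ← A → M — D:collider[open]; A:fork[blocks] ⇒ blocked
  2. J → Q → M — Q:chain[blocks] ⇒ blocked
  3. J → T ← A → M — T:collider[blocks]; A:fork[blocks] ⇒ blocked
  4. J → F → D ← A → M — F:chain[blocks]; D:collider[open]; A:fork[blocks] ⇒ blocked
All paths are blocked; J ⊥ M | {A, D, F, Q} holds.

Yes — J and M are d-separated given {A, D, F, Q}.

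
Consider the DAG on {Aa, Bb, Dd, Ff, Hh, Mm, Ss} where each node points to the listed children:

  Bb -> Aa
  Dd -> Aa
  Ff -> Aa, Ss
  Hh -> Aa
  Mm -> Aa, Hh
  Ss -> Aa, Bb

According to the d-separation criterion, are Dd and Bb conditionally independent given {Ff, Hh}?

Yes — Dd and Bb are d-separated given {Ff, Hh}.

3 paths connect Dd and Bb; each must be blocked for d-separation to hold:
  1. Dd → Aa ← Ss → Bb — Aa:collider[blocks]; Ss:fork[open] ⇒ blocked
  2. Dd → Aa ← Bb — Aa:collider[blocks] ⇒ blocked
  3. Dd → Aa ← Ff → Ss → Bb — Aa:collider[blocks]; Ff:fork[blocks]; Ss:chain[open] ⇒ blocked
Since every path is blocked, d-separation holds.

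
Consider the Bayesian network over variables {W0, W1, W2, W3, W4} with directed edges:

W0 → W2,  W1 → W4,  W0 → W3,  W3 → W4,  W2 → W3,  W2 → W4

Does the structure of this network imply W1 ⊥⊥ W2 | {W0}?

Yes

There are 3 undirected paths between W1 and W2; checking each against the conditioning set {W0}:
Path 1: W1 → W4 ← W3 ← W0 → W2
  W4 is a collider here and neither W4 nor any of its descendants is conditioned on, so the collider stays closed — the path is blocked at W4.
Path 2: W1 → W4 ← W3 ← W2
  W4 is a collider here and neither W4 nor any of its descendants is conditioned on, so the collider stays closed — the path is blocked at W4.
Path 3: W1 → W4 ← W2
  W4 is a collider here and neither W4 nor any of its descendants is conditioned on, so the collider stays closed — the path is blocked at W4.
Since every path is blocked, d-separation holds.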